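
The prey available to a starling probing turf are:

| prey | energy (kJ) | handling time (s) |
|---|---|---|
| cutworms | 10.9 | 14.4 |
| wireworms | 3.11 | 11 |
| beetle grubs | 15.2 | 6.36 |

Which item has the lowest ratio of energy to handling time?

wireworms

In descending order of E/h:
beetle grubs: 15.2/6.36 = 2.39 kJ/s
cutworms: 10.9/14.4 = 0.757 kJ/s
wireworms: 3.11/11 = 0.283 kJ/s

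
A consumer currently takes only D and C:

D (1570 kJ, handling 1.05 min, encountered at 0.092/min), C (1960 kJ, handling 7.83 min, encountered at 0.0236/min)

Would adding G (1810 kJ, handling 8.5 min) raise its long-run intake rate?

Intake rate on the current diet: R = (0.092×1570 + 0.0236×1960) / (1 + 0.092×1.05 + 0.0236×7.83) = 190.7/1.281 = 148.8 kJ/min.
Profitability of G: 1810/8.5 = 212.9 kJ/min.
212.9 > 148.8, so adding G raises the average — include it.

Yes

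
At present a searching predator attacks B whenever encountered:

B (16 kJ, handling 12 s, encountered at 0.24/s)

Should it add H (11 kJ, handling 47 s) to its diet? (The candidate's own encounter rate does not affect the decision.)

On B alone, R = ΣλE/(1+Σλh) = 3.84/3.88 = 0.9897 kJ/s.
Profitability of H: 11/47 = 0.234 kJ/s.
Since 0.234 < R, time spent handling H is better spent searching.

No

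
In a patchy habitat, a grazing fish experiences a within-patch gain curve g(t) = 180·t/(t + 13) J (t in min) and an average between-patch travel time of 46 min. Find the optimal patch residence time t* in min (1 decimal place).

24.5 min

Optimal t* satisfies g'(t*) = g(t*)/(T + t*).
g'(t) = 180·13/(t + 13)². Setting 180·13/(t+13)² = 180t/[(t+13)(46+t)] gives 13(46+t) = t(t+13), so t² = 13×46 = 598.
t* = √598 = 24.45 min.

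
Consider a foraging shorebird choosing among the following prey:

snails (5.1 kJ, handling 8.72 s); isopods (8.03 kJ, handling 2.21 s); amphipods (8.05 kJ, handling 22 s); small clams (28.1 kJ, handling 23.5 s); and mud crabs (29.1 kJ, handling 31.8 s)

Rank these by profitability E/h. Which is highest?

isopods

In descending order of E/h:
isopods: 8.03/2.21 = 3.63 kJ/s
small clams: 28.1/23.5 = 1.2 kJ/s
mud crabs: 29.1/31.8 = 0.915 kJ/s
snails: 5.1/8.72 = 0.585 kJ/s
amphipods: 8.05/22 = 0.366 kJ/s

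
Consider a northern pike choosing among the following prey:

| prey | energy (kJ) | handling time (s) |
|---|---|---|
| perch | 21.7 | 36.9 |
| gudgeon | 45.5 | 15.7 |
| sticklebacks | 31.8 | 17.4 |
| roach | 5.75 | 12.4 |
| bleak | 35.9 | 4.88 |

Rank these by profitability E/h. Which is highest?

Profitability E/h (kJ/s): perch = 21.7/36.9 = 0.588, gudgeon = 45.5/15.7 = 2.9, sticklebacks = 31.8/17.4 = 1.83, roach = 5.75/12.4 = 0.464, bleak = 35.9/4.88 = 7.36.
Ranked: bleak > gudgeon > sticklebacks > perch > roach.

bleak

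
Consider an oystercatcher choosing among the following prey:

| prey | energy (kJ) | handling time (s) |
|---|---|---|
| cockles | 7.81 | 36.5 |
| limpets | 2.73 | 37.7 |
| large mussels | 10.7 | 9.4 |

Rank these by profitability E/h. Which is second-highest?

In descending order of E/h:
large mussels: 10.7/9.4 = 1.14 kJ/s
cockles: 7.81/36.5 = 0.214 kJ/s
limpets: 2.73/37.7 = 0.0724 kJ/s

cockles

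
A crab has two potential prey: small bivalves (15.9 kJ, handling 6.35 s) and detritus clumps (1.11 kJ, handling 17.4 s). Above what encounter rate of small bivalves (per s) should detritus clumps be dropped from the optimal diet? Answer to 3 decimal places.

0.004 per s

Drop detritus clumps once their profitability E₂/h₂ falls below the rate achievable on small bivalves alone: E₂/h₂ = λE₁/(1 + λh₁).
Solve for λ: λE₁h₂ = E₂(1 + λh₁) → λ(E₁h₂ − E₂h₁) = E₂ → λ = E₂/(E₁h₂ − E₂h₁).
λ = 1.11/(15.9×17.4 − 1.11×6.35) = 1.11/269.6 = 0.004117 per s.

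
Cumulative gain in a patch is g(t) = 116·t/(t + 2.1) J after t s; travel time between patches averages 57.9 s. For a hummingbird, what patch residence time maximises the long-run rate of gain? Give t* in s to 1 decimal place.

11.0 s

Maximise g(t)/(T+t): set derivative to zero → g'(t)(T+t) = g(t).
g'(t) = 116·2.1/(t + 2.1)². Setting 116·2.1/(t+2.1)² = 116t/[(t+2.1)(57.9+t)] gives 2.1(57.9+t) = t(t+2.1), so t² = 2.1×57.9 = 121.6.
t* = √121.6 = 11.03 s.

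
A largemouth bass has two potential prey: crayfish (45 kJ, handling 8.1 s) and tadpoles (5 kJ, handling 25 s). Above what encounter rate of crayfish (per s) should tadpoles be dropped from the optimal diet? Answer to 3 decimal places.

0.005 per s

Drop tadpoles once their profitability E₂/h₂ falls below the rate achievable on crayfish alone: E₂/h₂ = λE₁/(1 + λh₁).
Solve for λ: λE₁h₂ = E₂(1 + λh₁) → λ(E₁h₂ − E₂h₁) = E₂ → λ = E₂/(E₁h₂ − E₂h₁).
λ = 5/(45×25 − 5×8.1) = 5/1084 = 0.00461 per s.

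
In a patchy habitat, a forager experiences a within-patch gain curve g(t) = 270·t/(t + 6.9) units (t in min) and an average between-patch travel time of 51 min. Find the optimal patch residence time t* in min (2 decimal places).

18.76 min

Maximise g(t)/(T+t): set derivative to zero → g'(t)(T+t) = g(t).
g'(t) = 270·6.9/(t + 6.9)². Setting 270·6.9/(t+6.9)² = 270t/[(t+6.9)(51+t)] gives 6.9(51+t) = t(t+6.9), so t² = 6.9×51 = 351.9.
t* = √351.9 = 18.76 min.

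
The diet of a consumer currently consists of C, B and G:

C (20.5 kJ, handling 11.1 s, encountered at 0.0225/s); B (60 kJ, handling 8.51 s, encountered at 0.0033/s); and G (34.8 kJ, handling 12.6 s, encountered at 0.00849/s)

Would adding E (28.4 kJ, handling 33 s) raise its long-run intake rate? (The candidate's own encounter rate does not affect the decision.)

Intake rate on the current diet: R = (0.0225×20.5 + 0.0033×60 + 0.00849×34.8) / (1 + 0.0225×11.1 + 0.0033×8.51 + 0.00849×12.6) = 0.9547/1.385 = 0.6894 kJ/s.
Profitability of E: 28.4/33 = 0.8606 kJ/s.
Since 0.8606 > R, including E increases the long-run rate.

Yes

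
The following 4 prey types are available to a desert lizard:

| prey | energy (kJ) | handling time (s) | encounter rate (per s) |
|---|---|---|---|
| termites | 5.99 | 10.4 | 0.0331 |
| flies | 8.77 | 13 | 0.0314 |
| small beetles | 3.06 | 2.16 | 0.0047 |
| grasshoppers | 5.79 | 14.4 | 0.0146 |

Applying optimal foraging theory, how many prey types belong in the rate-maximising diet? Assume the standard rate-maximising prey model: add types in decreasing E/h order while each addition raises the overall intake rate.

Rank by E/h (kJ/s): small beetles 1.42, flies 0.675, termites 0.576, grasshoppers 0.402. Include each in turn until the next type's E/h falls below the running intake rate.
Rate on top 1: 0.01424. flies: 0.675 > 0.01424 → include.
Rate on top 2: 0.2043. termites: 0.576 > 0.2043 → include.
Rate on top 3: 0.2769. grasshoppers: 0.402 > 0.2769 → include.
Optimal diet: small beetles, flies, termites, grasshoppers — 4 of 4 types.

4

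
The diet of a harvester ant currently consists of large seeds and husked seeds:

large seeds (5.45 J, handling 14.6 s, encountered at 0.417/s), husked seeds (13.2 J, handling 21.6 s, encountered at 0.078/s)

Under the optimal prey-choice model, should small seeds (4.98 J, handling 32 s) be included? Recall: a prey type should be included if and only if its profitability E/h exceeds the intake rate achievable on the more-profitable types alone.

Intake rate on the current diet: R = (0.417×5.45 + 0.078×13.2) / (1 + 0.417×14.6 + 0.078×21.6) = 3.302/8.773 = 0.3764 J/s.
small seeds: E/h = 4.98/32 = 0.1556 J/s.
Since 0.1556 < R, time spent handling small seeds is better spent searching.

No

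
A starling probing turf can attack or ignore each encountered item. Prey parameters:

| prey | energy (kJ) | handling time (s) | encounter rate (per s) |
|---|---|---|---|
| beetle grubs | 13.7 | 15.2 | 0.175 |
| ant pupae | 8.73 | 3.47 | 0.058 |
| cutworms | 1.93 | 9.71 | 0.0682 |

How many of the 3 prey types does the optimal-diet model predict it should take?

Profitabilities (E/h, kJ/s): ant pupae 2.52, beetle grubs 0.901, cutworms 0.199. Add prey in this order while the next type's profitability exceeds the intake rate on those already taken.
Rate on top 1: 0.4215. beetle grubs: 0.901 > 0.4215 → include.
Rate on top 2: 0.752. cutworms: 0.199 < 0.752 → exclude; stop.
Optimal diet: ant pupae, beetle grubs — 2 of 3 types.

2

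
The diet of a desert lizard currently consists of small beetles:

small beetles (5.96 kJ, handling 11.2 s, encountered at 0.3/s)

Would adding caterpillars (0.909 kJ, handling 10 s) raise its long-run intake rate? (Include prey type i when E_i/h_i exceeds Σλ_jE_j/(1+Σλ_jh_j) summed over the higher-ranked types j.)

No

On small beetles alone, R = ΣλE/(1+Σλh) = 1.788/4.36 = 0.4101 kJ/s.
Profitability of caterpillars: 0.909/10 = 0.0909 kJ/s.
Since 0.0909 < R, time spent handling caterpillars is better spent searching.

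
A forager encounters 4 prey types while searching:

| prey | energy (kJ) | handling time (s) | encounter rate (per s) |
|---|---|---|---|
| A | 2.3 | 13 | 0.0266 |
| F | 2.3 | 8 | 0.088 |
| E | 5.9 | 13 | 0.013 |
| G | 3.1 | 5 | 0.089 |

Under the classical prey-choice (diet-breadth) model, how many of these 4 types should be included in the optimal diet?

E/h in descending order: G 0.62, E 0.454, F 0.287, A 0.177 kJ/s. The optimal diet is the largest prefix of this list for which every included type satisfies E_i/h_i > R on the types above it.
Rate on top 1: 0.1909. E: 0.454 > 0.1909 → include.
Rate on top 2: 0.2185. F: 0.287 > 0.2185 → include.
Rate on top 3: 0.2394. A: 0.177 < 0.2394 → exclude; stop.
Optimal diet: G, E, F — 3 of 4 types.

3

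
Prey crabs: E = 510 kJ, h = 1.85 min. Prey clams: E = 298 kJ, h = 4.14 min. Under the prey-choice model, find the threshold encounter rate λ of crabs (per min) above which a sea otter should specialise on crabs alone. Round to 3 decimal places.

The zero-one rule: include clams iff E₂/h₂ > λE₁/(1+λh₁). Equality gives the switch point.
λE₁h₂ = E₂ + λE₂h₁ ⇒ λ = E₂/(E₁h₂ − E₂h₁) = 298/(2111 − 551.3) = 0.191 per min.

0.191 per min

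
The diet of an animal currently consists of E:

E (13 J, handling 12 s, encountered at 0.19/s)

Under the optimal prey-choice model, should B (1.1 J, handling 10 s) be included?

No

Intake rate on the current diet: R = (0.19×13) / (1 + 0.19×12) = 2.47/3.28 = 0.753 J/s.
B: E/h = 1.1/10 = 0.11 J/s.
Since 0.11 < R, time spent handling B is better spent searching.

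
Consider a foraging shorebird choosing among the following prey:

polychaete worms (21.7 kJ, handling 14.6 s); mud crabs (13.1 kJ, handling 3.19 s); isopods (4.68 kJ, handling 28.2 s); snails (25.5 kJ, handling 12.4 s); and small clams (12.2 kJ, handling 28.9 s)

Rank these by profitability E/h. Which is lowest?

isopods

In descending order of E/h:
mud crabs: 13.1/3.19 = 4.11 kJ/s
snails: 25.5/12.4 = 2.06 kJ/s
polychaete worms: 21.7/14.6 = 1.49 kJ/s
small clams: 12.2/28.9 = 0.422 kJ/s
isopods: 4.68/28.2 = 0.166 kJ/s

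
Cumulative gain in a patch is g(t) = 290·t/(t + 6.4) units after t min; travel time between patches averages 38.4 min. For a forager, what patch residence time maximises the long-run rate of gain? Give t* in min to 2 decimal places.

15.68 min

Maximise g(t)/(T+t): set derivative to zero → g'(t)(T+t) = g(t).
g'(t) = 290·6.4/(t + 6.4)². Setting 290·6.4/(t+6.4)² = 290t/[(t+6.4)(38.4+t)] gives 6.4(38.4+t) = t(t+6.4), so t² = 6.4×38.4 = 245.8.
t* = √245.8 = 15.68 min.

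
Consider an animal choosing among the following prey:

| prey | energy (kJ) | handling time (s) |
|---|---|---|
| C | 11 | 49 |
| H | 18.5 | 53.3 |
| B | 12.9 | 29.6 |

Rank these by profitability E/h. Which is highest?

Profitability E/h (kJ/s): C = 11/49 = 0.224, H = 18.5/53.3 = 0.347, B = 12.9/29.6 = 0.436.
Ranked: B > H > C.

B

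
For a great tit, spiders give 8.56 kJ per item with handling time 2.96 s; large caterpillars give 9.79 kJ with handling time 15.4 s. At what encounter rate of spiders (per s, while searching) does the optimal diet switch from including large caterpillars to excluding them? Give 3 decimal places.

0.095 per s

Drop large caterpillars once their profitability E₂/h₂ falls below the rate achievable on spiders alone: E₂/h₂ = λE₁/(1 + λh₁).
Solve for λ: λE₁h₂ = E₂(1 + λh₁) → λ(E₁h₂ − E₂h₁) = E₂ → λ = E₂/(E₁h₂ − E₂h₁).
λ = 9.79/(8.56×15.4 − 9.79×2.96) = 9.79/102.8 = 0.09519 per s.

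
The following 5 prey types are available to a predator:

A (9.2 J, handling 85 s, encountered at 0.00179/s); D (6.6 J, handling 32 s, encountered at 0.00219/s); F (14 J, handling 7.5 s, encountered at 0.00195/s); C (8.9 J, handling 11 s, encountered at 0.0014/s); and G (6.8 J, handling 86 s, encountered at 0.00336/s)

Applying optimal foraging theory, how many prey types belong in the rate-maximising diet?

E/h in descending order: F 1.87, C 0.809, D 0.206, A 0.108, G 0.0791 J/s. The optimal diet is the largest prefix of this list for which every included type satisfies E_i/h_i > R on the types above it.
Rate on top 1: 0.02691. C: 0.809 > 0.02691 → include.
Rate on top 2: 0.0386. D: 0.206 > 0.0386 → include.
Rate on top 3: 0.04928. A: 0.108 > 0.04928 → include.
Rate on top 4: 0.05644. G: 0.0791 > 0.05644 → include.
Optimal diet: F, C, D, A, G — 5 of 5 types.

5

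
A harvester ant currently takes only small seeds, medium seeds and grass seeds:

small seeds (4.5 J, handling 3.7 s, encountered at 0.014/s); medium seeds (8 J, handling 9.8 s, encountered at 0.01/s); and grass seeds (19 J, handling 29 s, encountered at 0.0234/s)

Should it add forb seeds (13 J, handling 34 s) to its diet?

Intake rate on the current diet: R = (0.014×4.5 + 0.01×8 + 0.0234×19) / (1 + 0.014×3.7 + 0.01×9.8 + 0.0234×29) = 0.5876/1.828 = 0.3214 J/s.
forb seeds: E/h = 13/34 = 0.3824 J/s.
Since 0.3824 > R, including forb seeds increases the long-run rate.

Yes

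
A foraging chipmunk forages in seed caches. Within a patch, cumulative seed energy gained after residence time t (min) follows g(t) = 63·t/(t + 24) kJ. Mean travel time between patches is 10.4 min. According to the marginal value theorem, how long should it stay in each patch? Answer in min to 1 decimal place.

Maximise g(t)/(T+t): set derivative to zero → g'(t)(T+t) = g(t).
g'(t) = 63·24/(t + 24)². Setting 63·24/(t+24)² = 63t/[(t+24)(10.4+t)] gives 24(10.4+t) = t(t+24), so t² = 24×10.4 = 249.6.
t* = √249.6 = 15.8 min.

15.8 min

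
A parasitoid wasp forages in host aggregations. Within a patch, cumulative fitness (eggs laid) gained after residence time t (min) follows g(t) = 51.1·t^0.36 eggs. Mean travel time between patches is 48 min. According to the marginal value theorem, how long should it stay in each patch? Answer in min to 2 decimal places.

By the marginal value theorem, leave when the instantaneous gain rate g'(t) equals the habitat-wide average g(t)/(T + t).
g'(t) = 0.36·51.1·t^-0.64. Setting 0.36·51.1·t^-0.64 = 51.1·t^0.36/(48+t) gives 0.36(48+t) = t, so 0.64·t = 0.36×48.
t* = 0.36×48/0.64 = 27 min.

27.00 min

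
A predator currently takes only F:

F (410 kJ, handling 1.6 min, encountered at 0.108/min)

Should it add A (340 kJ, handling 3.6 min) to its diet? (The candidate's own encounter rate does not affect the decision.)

Intake rate on the current diet: R = (0.108×410) / (1 + 0.108×1.6) = 44.28/1.173 = 37.76 kJ/min.
Profitability of A: 340/3.6 = 94.44 kJ/min.
Since 94.44 > R, including A increases the long-run rate.

Yes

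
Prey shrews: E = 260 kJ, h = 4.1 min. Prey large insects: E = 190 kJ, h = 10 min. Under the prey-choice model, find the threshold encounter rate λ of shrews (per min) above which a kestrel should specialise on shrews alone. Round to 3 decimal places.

The zero-one rule: include large insects iff E₂/h₂ > λE₁/(1+λh₁). Equality gives the switch point.
λE₁h₂ = E₂ + λE₂h₁ ⇒ λ = E₂/(E₁h₂ − E₂h₁) = 190/(2600 − 779) = 0.1043 per min.

0.104 per min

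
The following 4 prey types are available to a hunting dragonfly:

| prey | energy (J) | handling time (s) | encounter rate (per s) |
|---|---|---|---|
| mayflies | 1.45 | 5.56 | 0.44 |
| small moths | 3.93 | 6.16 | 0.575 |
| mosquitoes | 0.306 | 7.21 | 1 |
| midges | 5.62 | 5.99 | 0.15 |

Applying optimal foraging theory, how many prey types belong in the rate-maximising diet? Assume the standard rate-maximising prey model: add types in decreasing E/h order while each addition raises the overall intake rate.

2

E/h in descending order: midges 0.938, small moths 0.638, mayflies 0.261, mosquitoes 0.0424 J/s. The optimal diet is the largest prefix of this list for which every included type satisfies E_i/h_i > R on the types above it.
Rate on top 1: 0.444. small moths: 0.638 > 0.444 → include.
Rate on top 2: 0.5703. mayflies: 0.261 < 0.5703 → exclude; stop.
Optimal diet: midges, small moths — 2 of 4 types.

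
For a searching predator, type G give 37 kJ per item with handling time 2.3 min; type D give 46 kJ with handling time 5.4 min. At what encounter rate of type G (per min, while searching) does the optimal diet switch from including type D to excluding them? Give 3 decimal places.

Drop type D once their profitability E₂/h₂ falls below the rate achievable on type G alone: E₂/h₂ = λE₁/(1 + λh₁).
Solve for λ: λE₁h₂ = E₂(1 + λh₁) → λ(E₁h₂ − E₂h₁) = E₂ → λ = E₂/(E₁h₂ − E₂h₁).
λ = 46/(37×5.4 − 46×2.3) = 46/94 = 0.4894 per min.

0.489 per min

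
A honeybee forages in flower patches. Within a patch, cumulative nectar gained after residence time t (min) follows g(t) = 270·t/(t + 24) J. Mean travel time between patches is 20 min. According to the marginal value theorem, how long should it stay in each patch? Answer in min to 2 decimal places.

21.91 min

Optimal t* satisfies g'(t*) = g(t*)/(T + t*).
g'(t) = 270·24/(t + 24)². Setting 270·24/(t+24)² = 270t/[(t+24)(20+t)] gives 24(20+t) = t(t+24), so t² = 24×20 = 480.
t* = √480 = 21.91 min.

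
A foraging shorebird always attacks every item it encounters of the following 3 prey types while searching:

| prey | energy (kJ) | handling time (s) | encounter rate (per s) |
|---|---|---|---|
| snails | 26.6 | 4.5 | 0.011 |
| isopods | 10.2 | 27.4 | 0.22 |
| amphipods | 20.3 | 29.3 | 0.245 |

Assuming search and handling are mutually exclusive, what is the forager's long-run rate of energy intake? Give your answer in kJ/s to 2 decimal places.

0.53 kJ/s

R = Σλ_iE_i / (1 + Σλ_ih_i)
Numerator: 0.011×26.6 + 0.22×10.2 + 0.245×20.3 = 7.51
Denominator: 1 + 0.011×4.5 + 0.22×27.4 + 0.245×29.3 = 14.26
R = 7.51/14.26 = 0.5268 kJ/s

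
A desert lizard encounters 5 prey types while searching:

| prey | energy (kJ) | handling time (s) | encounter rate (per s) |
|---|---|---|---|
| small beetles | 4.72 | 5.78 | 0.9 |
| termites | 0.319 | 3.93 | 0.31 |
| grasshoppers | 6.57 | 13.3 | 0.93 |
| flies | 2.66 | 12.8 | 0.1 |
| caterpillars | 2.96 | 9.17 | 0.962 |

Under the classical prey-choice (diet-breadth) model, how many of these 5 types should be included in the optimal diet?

1

E/h in descending order: small beetles 0.817, grasshoppers 0.494, caterpillars 0.323, flies 0.208, termites 0.0812 kJ/s. The optimal diet is the largest prefix of this list for which every included type satisfies E_i/h_i > R on the types above it.
Rate on top 1: 0.6849. grasshoppers: 0.494 < 0.6849 → exclude; stop.
Optimal diet: small beetles — 1 of 5 types.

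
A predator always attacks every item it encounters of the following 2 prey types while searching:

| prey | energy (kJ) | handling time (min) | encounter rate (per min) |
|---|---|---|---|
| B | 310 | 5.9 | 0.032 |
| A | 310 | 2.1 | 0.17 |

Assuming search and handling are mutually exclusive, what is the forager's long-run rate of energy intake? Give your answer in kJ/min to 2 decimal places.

40.51 kJ/min

R = Σλ_iE_i / (1 + Σλ_ih_i)
Numerator: 0.032×310 + 0.17×310 = 62.62
Denominator: 1 + 0.032×5.9 + 0.17×2.1 = 1.546
R = 62.62/1.546 = 40.51 kJ/min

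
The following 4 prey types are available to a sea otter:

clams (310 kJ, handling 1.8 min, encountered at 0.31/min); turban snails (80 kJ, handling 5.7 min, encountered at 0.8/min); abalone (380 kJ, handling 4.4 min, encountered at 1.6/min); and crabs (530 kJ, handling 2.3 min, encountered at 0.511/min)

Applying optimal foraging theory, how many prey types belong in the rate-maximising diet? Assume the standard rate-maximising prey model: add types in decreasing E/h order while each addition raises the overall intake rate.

2

Rank by E/h (kJ/min): crabs 230, clams 172, abalone 86.4, turban snails 14. Include each in turn until the next type's E/h falls below the running intake rate.
Rate on top 1: 124.5. clams: 172 > 124.5 → include.
Rate on top 2: 134.2. abalone: 86.4 < 134.2 → exclude; stop.
Optimal diet: crabs, clams — 2 of 4 types.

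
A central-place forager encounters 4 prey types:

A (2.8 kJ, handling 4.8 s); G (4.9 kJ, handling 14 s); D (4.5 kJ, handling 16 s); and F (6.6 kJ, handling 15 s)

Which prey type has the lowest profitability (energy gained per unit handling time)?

In descending order of E/h:
A: 2.8/4.8 = 0.583 kJ/s
F: 6.6/15 = 0.44 kJ/s
G: 4.9/14 = 0.35 kJ/s
D: 4.5/16 = 0.281 kJ/s

D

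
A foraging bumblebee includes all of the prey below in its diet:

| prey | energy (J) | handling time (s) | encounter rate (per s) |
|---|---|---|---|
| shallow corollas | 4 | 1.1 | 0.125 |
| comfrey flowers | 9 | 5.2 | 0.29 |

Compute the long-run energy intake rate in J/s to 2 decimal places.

1.18 J/s

R = (0.125×4 + 0.29×9) / (1 + 0.125×1.1 + 0.29×5.2) = 3.11/2.646 = 1.176 J/s.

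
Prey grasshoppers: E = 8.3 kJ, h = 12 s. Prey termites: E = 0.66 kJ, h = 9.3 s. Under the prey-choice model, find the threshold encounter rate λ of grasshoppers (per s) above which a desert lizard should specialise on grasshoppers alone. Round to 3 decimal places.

The zero-one rule: include termites iff E₂/h₂ > λE₁/(1+λh₁). Equality gives the switch point.
λE₁h₂ = E₂ + λE₂h₁ ⇒ λ = E₂/(E₁h₂ − E₂h₁) = 0.66/(77.19 − 7.92) = 0.009528 per s.

0.010 per s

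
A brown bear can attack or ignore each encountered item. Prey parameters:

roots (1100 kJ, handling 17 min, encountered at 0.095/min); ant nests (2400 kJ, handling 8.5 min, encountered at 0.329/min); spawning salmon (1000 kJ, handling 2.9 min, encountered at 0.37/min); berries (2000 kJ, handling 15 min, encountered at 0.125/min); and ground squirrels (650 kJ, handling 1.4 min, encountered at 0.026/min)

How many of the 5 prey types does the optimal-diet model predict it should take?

E/h in descending order: ground squirrels 464, spawning salmon 345, ant nests 282, berries 133, roots 64.7 kJ/min. The optimal diet is the largest prefix of this list for which every included type satisfies E_i/h_i > R on the types above it.
Rate on top 1: 16.31. spawning salmon: 345 > 16.31 → include.
Rate on top 2: 183.4. ant nests: 282 > 183.4 → include.
Rate on top 3: 239.8. berries: 133 < 239.8 → exclude; stop.
Optimal diet: ground squirrels, spawning salmon, ant nests — 3 of 5 types.

3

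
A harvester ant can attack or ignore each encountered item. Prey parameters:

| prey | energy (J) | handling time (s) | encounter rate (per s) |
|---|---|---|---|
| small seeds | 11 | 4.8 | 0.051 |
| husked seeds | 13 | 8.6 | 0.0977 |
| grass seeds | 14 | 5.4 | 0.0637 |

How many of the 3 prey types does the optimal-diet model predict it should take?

3

E/h in descending order: grass seeds 2.59, small seeds 2.29, husked seeds 1.51 J/s. The optimal diet is the largest prefix of this list for which every included type satisfies E_i/h_i > R on the types above it.
Rate on top 1: 0.6636. small seeds: 2.29 > 0.6636 → include.
Rate on top 2: 0.9144. husked seeds: 1.51 > 0.9144 → include.
Optimal diet: grass seeds, small seeds, husked seeds — 3 of 3 types.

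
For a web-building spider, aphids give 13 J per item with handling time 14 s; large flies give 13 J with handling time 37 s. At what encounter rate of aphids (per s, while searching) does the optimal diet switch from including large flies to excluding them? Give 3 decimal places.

Drop large flies once their profitability E₂/h₂ falls below the rate achievable on aphids alone: E₂/h₂ = λE₁/(1 + λh₁).
Solve for λ: λE₁h₂ = E₂(1 + λh₁) → λ(E₁h₂ − E₂h₁) = E₂ → λ = E₂/(E₁h₂ − E₂h₁).
λ = 13/(13×37 − 13×14) = 13/299 = 0.04348 per s.

0.043 per s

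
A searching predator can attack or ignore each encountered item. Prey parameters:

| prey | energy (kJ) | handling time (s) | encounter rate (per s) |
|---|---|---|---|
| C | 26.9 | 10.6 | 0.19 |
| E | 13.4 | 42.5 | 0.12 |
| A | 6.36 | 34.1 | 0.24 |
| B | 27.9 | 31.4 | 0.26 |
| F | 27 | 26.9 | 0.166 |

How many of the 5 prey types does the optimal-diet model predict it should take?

1

Profitabilities (E/h, kJ/s): C 2.54, F 1, B 0.889, E 0.315, A 0.187. Add prey in this order while the next type's profitability exceeds the intake rate on those already taken.
Rate on top 1: 1.696. F: 1 < 1.696 → exclude; stop.
Optimal diet: C — 1 of 5 types.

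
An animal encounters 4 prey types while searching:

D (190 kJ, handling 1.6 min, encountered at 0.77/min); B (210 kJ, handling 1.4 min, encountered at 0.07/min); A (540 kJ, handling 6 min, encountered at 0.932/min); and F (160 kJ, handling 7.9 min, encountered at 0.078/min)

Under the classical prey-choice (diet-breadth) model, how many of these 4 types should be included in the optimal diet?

Rank by E/h (kJ/min): B 150, D 119, A 90, F 20.3. Include each in turn until the next type's E/h falls below the running intake rate.
Rate on top 1: 13.39. D: 119 > 13.39 → include.
Rate on top 2: 69.1. A: 90 > 69.1 → include.
Rate on top 3: 83.85. F: 20.3 < 83.85 → exclude; stop.
Optimal diet: B, D, A — 3 of 4 types.

3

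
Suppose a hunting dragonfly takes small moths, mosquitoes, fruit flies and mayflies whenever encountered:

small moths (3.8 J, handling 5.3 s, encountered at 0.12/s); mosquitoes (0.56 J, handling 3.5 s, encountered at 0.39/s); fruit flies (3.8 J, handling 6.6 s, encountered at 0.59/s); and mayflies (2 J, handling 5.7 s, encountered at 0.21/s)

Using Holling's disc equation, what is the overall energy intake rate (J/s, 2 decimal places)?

0.41 J/s

R = (0.12×3.8 + 0.39×0.56 + 0.59×3.8 + 0.21×2) / (1 + 0.12×5.3 + 0.39×3.5 + 0.59×6.6 + 0.21×5.7) = 3.336/8.092 = 0.4123 J/s.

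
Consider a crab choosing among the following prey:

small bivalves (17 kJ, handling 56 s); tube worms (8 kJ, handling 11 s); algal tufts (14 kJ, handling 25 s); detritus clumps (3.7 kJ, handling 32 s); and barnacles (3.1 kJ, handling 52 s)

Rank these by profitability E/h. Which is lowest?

In descending order of E/h:
tube worms: 8/11 = 0.727 kJ/s
algal tufts: 14/25 = 0.56 kJ/s
small bivalves: 17/56 = 0.304 kJ/s
detritus clumps: 3.7/32 = 0.116 kJ/s
barnacles: 3.1/52 = 0.0596 kJ/s

barnacles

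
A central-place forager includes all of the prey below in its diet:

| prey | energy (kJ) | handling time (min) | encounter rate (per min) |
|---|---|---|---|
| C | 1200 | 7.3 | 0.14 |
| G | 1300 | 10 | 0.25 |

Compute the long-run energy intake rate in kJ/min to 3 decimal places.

109.023 kJ/min

R = Σλ_iE_i / (1 + Σλ_ih_i)
Numerator: 0.14×1200 + 0.25×1300 = 493
Denominator: 1 + 0.14×7.3 + 0.25×10 = 4.522
R = 493/4.522 = 109 kJ/min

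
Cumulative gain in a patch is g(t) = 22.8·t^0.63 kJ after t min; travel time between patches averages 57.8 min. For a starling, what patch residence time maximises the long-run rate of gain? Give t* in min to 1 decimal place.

98.4 min

By the marginal value theorem, leave when the instantaneous gain rate g'(t) equals the habitat-wide average g(t)/(T + t).
g'(t) = 0.63·22.8·t^-0.37. Setting 0.63·22.8·t^-0.37 = 22.8·t^0.63/(57.8+t) gives 0.63(57.8+t) = t, so 0.37·t = 0.63×57.8.
t* = 0.63×57.8/0.37 = 98.42 min.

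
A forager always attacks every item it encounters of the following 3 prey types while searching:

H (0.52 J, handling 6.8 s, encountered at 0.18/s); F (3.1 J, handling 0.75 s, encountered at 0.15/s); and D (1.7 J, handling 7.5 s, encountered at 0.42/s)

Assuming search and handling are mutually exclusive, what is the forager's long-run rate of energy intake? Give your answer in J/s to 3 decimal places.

R = (0.18×0.52 + 0.15×3.1 + 0.42×1.7) / (1 + 0.18×6.8 + 0.15×0.75 + 0.42×7.5) = 1.273/5.486 = 0.232 J/s.

0.232 J/s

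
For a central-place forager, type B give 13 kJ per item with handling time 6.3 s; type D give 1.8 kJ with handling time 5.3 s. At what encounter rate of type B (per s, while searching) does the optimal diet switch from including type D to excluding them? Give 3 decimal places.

0.031 per s

Drop type D once their profitability E₂/h₂ falls below the rate achievable on type B alone: E₂/h₂ = λE₁/(1 + λh₁).
Solve for λ: λE₁h₂ = E₂(1 + λh₁) → λ(E₁h₂ − E₂h₁) = E₂ → λ = E₂/(E₁h₂ − E₂h₁).
λ = 1.8/(13×5.3 − 1.8×6.3) = 1.8/57.56 = 0.03127 per s.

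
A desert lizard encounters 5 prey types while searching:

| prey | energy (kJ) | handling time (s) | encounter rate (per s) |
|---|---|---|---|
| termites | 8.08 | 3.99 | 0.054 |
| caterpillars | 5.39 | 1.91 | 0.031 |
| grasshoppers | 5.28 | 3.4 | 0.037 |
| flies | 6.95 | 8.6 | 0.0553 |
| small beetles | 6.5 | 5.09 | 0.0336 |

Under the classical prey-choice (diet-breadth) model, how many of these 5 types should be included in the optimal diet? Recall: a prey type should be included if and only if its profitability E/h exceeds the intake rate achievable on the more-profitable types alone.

Profitabilities (E/h, kJ/s): caterpillars 2.82, termites 2.03, grasshoppers 1.55, small beetles 1.28, flies 0.808. Add prey in this order while the next type's profitability exceeds the intake rate on those already taken.
Rate on top 1: 0.1577. termites: 2.03 > 0.1577 → include.
Rate on top 2: 0.4734. grasshoppers: 1.55 > 0.4734 → include.
Rate on top 3: 0.5704. small beetles: 1.28 > 0.5704 → include.
Rate on top 4: 0.6473. flies: 0.808 > 0.6473 → include.
Optimal diet: caterpillars, termites, grasshoppers, small beetles, flies — 5 of 5 types.

5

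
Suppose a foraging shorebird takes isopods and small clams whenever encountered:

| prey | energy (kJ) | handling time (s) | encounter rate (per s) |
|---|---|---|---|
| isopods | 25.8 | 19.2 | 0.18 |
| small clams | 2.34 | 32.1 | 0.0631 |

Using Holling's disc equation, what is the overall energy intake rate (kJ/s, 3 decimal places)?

0.739 kJ/s

R = (0.18×25.8 + 0.0631×2.34) / (1 + 0.18×19.2 + 0.0631×32.1) = 4.792/6.482 = 0.7393 kJ/s.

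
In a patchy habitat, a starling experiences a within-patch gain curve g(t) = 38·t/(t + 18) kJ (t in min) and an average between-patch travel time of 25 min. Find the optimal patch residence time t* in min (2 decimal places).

Optimal t* satisfies g'(t*) = g(t*)/(T + t*).
g'(t) = 38·18/(t + 18)². Setting 38·18/(t+18)² = 38t/[(t+18)(25+t)] gives 18(25+t) = t(t+18), so t² = 18×25 = 450.
t* = √450 = 21.21 min.

21.21 min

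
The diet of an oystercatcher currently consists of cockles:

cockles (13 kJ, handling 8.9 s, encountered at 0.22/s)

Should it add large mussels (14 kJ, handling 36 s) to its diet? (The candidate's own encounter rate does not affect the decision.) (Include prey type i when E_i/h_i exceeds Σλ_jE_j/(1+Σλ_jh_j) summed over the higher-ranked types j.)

Current rate: (0.22×13)/(1 + 0.22×8.9) = 0.9669 kJ/s.
large mussels: E/h = 14/36 = 0.3889 kJ/s.
0.3889 < 0.9669, so adding large mussels would lower the average — exclude it.

No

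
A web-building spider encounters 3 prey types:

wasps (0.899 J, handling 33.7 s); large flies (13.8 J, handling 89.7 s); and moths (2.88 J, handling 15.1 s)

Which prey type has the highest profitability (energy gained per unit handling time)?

Profitability E/h (J/s): wasps = 0.899/33.7 = 0.0267, large flies = 13.8/89.7 = 0.154, moths = 2.88/15.1 = 0.191.
Ranked: moths > large flies > wasps.

moths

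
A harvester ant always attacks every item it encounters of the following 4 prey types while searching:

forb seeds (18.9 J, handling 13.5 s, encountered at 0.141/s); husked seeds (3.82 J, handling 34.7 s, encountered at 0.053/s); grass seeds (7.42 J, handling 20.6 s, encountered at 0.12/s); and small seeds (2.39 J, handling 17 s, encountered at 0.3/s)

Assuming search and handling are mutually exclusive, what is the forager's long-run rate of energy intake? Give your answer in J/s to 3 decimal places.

0.363 J/s

Energy encountered per unit search time: 0.141×18.9 + 0.053×3.82 + 0.12×7.42 + 0.3×2.39 = 4.475 J/s.
Handling time per unit search time: 0.141×13.5 + 0.053×34.7 + 0.12×20.6 + 0.3×17 = 11.31.
Rate = 4.475/(1 + 11.31) = 0.3634 J/s.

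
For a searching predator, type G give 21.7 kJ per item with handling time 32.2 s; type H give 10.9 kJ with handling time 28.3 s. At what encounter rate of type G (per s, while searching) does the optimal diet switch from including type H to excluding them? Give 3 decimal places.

Drop type H once their profitability E₂/h₂ falls below the rate achievable on type G alone: E₂/h₂ = λE₁/(1 + λh₁).
Solve for λ: λE₁h₂ = E₂(1 + λh₁) → λ(E₁h₂ − E₂h₁) = E₂ → λ = E₂/(E₁h₂ − E₂h₁).
λ = 10.9/(21.7×28.3 − 10.9×32.2) = 10.9/263.1 = 0.04142 per s.

0.041 per s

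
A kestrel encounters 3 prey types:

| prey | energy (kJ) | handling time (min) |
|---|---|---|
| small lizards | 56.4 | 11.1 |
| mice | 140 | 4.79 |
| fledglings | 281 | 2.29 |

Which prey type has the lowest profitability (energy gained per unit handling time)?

small lizards

In descending order of E/h:
fledglings: 281/2.29 = 123 kJ/min
mice: 140/4.79 = 29.2 kJ/min
small lizards: 56.4/11.1 = 5.08 kJ/min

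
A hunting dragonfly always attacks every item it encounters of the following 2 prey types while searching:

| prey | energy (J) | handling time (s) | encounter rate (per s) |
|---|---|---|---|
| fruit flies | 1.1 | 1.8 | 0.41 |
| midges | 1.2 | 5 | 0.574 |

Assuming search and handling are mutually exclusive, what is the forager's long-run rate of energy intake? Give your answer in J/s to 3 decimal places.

0.247 J/s

Energy encountered per unit search time: 0.41×1.1 + 0.574×1.2 = 1.14 J/s.
Handling time per unit search time: 0.41×1.8 + 0.574×5 = 3.608.
Rate = 1.14/(1 + 3.608) = 0.2474 J/s.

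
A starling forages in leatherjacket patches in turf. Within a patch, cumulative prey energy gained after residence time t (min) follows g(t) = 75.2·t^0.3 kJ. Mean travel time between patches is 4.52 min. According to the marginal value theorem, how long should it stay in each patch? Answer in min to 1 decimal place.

Maximise g(t)/(T+t): set derivative to zero → g'(t)(T+t) = g(t).
g'(t) = 0.3·75.2·t^-0.7. Setting 0.3·75.2·t^-0.7 = 75.2·t^0.3/(4.52+t) gives 0.3(4.52+t) = t, so 0.70·t = 0.3×4.52.
t* = 0.3×4.52/0.70 = 1.937 min.

1.9 min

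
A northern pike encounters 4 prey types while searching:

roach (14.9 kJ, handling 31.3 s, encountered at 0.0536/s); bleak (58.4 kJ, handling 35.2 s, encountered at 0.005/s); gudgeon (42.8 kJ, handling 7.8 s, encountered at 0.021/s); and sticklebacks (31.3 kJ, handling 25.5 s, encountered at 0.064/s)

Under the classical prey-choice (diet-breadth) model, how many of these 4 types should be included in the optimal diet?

3

E/h in descending order: gudgeon 5.49, bleak 1.66, sticklebacks 1.23, roach 0.476 kJ/s. The optimal diet is the largest prefix of this list for which every included type satisfies E_i/h_i > R on the types above it.
Rate on top 1: 0.7723. bleak: 1.66 > 0.7723 → include.
Rate on top 2: 0.8888. sticklebacks: 1.23 > 0.8888 → include.
Rate on top 3: 1.075. roach: 0.476 < 1.075 → exclude; stop.
Optimal diet: gudgeon, bleak, sticklebacks — 3 of 4 types.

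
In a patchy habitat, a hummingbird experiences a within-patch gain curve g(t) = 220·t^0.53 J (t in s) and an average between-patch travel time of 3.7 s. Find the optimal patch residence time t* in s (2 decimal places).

By the marginal value theorem, leave when the instantaneous gain rate g'(t) equals the habitat-wide average g(t)/(T + t).
g'(t) = 0.53·220·t^-0.47. Setting 0.53·220·t^-0.47 = 220·t^0.53/(3.7+t) gives 0.53(3.7+t) = t, so 0.47·t = 0.53×3.7.
t* = 0.53×3.7/0.47 = 4.172 s.

4.17 s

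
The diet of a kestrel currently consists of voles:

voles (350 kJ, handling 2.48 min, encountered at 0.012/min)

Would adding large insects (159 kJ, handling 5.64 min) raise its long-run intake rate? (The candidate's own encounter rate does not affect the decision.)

Current rate: (0.012×350)/(1 + 0.012×2.48) = 4.079 kJ/min.
Profitability of large insects: 159/5.64 = 28.19 kJ/min.
28.19 > 4.079, so adding large insects raises the average — include it.

Yes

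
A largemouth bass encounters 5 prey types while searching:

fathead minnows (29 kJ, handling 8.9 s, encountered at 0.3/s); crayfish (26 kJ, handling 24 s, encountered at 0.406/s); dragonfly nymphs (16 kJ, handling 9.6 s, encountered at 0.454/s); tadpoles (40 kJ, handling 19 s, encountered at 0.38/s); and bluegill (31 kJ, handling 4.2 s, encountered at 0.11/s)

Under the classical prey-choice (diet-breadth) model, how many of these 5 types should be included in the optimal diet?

2

Profitabilities (E/h, kJ/s): bluegill 7.38, fathead minnows 3.26, tadpoles 2.11, dragonfly nymphs 1.67, crayfish 1.08. Add prey in this order while the next type's profitability exceeds the intake rate on those already taken.
Rate on top 1: 2.332. fathead minnows: 3.26 > 2.332 → include.
Rate on top 2: 2.931. tadpoles: 2.11 < 2.931 → exclude; stop.
Optimal diet: bluegill, fathead minnows — 2 of 5 types.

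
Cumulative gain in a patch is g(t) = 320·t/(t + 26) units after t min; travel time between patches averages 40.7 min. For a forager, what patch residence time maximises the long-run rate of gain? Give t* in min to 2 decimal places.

By the marginal value theorem, leave when the instantaneous gain rate g'(t) equals the habitat-wide average g(t)/(T + t).
g'(t) = 320·26/(t + 26)². Setting 320·26/(t+26)² = 320t/[(t+26)(40.7+t)] gives 26(40.7+t) = t(t+26), so t² = 26×40.7 = 1058.
t* = √1058 = 32.53 min.

32.53 min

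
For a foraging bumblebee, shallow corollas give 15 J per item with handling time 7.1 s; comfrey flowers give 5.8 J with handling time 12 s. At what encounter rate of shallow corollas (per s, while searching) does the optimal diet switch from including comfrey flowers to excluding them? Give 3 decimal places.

At the threshold, the rate on shallow corollas alone equals the profitability of comfrey flowers: λ·15/(1 + λ·7.1) = 5.8/12 = 0.4833.
Rearranging, λ(15 − 0.4833×7.1) = 0.4833, so λ = 0.4833/11.57 = 0.04178 per s.

0.042 per s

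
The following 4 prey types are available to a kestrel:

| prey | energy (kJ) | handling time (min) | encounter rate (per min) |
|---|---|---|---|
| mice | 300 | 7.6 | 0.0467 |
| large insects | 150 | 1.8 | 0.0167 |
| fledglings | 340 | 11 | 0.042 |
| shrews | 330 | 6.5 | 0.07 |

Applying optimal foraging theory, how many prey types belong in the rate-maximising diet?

Profitabilities (E/h, kJ/min): large insects 83.3, shrews 50.8, mice 39.5, fledglings 30.9. Add prey in this order while the next type's profitability exceeds the intake rate on those already taken.
Rate on top 1: 2.432. shrews: 50.8 > 2.432 → include.
Rate on top 2: 17.24. mice: 39.5 > 17.24 → include.
Rate on top 3: 21.53. fledglings: 30.9 > 21.53 → include.
Optimal diet: large insects, shrews, mice, fledglings — 4 of 4 types.

4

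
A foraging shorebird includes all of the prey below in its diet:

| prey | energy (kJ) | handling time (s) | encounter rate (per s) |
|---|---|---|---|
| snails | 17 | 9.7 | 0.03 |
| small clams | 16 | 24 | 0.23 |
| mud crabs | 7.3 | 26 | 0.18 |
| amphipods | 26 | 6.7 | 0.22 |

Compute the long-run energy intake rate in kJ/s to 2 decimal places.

R = Σλ_iE_i / (1 + Σλ_ih_i)
Numerator: 0.03×17 + 0.23×16 + 0.18×7.3 + 0.22×26 = 11.22
Denominator: 1 + 0.03×9.7 + 0.23×24 + 0.18×26 + 0.22×6.7 = 12.96
R = 11.22/12.96 = 0.8657 kJ/s

0.87 kJ/s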